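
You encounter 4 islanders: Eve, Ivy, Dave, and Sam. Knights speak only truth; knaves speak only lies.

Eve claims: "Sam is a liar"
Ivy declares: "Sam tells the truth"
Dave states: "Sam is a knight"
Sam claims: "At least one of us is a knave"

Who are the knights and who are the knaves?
Eve is a knave.
Ivy is a knight.
Dave is a knight.
Sam is a knight.

Verification:
- Eve (knave) says "Sam is a liar" - this is FALSE (a lie) because Sam is a knight.
- Ivy (knight) says "Sam tells the truth" - this is TRUE because Sam is a knight.
- Dave (knight) says "Sam is a knight" - this is TRUE because Sam is a knight.
- Sam (knight) says "At least one of us is a knave" - this is TRUE because Eve is a knave.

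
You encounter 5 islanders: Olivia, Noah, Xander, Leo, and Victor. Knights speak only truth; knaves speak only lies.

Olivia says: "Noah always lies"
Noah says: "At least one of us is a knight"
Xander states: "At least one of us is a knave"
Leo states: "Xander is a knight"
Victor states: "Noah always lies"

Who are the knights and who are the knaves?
Olivia is a knave.
Noah is a knight.
Xander is a knight.
Leo is a knight.
Victor is a knave.

Verification:
- Olivia (knave) says "Noah always lies" - this is FALSE (a lie) because Noah is a knight.
- Noah (knight) says "At least one of us is a knight" - this is TRUE because Noah, Xander, and Leo are knights.
- Xander (knight) says "At least one of us is a knave" - this is TRUE because Olivia and Victor are knaves.
- Leo (knight) says "Xander is a knight" - this is TRUE because Xander is a knight.
- Victor (knave) says "Noah always lies" - this is FALSE (a lie) because Noah is a knight.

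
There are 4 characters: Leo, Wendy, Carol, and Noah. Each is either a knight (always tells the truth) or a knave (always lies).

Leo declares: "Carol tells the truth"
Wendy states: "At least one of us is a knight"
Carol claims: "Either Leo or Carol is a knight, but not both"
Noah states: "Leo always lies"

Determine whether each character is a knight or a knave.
Leo is a knave.
Wendy is a knight.
Carol is a knave.
Noah is a knight.

Verification:
- Leo (knave) says "Carol tells the truth" - this is FALSE (a lie) because Carol is a knave.
- Wendy (knight) says "At least one of us is a knight" - this is TRUE because Wendy and Noah are knights.
- Carol (knave) says "Either Leo or Carol is a knight, but not both" - this is FALSE (a lie) because Leo is a knave and Carol is a knave.
- Noah (knight) says "Leo always lies" - this is TRUE because Leo is a knave.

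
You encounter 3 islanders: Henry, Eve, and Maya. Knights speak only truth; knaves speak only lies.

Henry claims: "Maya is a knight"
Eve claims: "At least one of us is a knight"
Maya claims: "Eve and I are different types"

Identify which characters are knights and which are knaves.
Henry is a knave.
Eve is a knave.
Maya is a knave.

Verification:
- Henry (knave) says "Maya is a knight" - this is FALSE (a lie) because Maya is a knave.
- Eve (knave) says "At least one of us is a knight" - this is FALSE (a lie) because no one is a knight.
- Maya (knave) says "Eve and I are different types" - this is FALSE (a lie) because Maya is a knave and Eve is a knave.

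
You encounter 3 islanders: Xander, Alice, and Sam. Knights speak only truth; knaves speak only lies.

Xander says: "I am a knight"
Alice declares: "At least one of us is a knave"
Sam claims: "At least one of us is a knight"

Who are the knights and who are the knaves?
Xander is a knave.
Alice is a knight.
Sam is a knight.

Verification:
- Xander (knave) says "I am a knight" - this is FALSE (a lie) because Xander is a knave.
- Alice (knight) says "At least one of us is a knave" - this is TRUE because Xander is a knave.
- Sam (knight) says "At least one of us is a knight" - this is TRUE because Alice and Sam are knights.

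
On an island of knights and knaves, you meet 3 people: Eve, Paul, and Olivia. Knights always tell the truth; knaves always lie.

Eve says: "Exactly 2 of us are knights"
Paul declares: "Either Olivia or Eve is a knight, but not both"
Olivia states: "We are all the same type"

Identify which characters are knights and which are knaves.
Eve is a knight.
Paul is a knight.
Olivia is a knave.

Verification:
- Eve (knight) says "Exactly 2 of us are knights" - this is TRUE because there are 2 knights.
- Paul (knight) says "Either Olivia or Eve is a knight, but not both" - this is TRUE because Olivia is a knave and Eve is a knight.
- Olivia (knave) says "We are all the same type" - this is FALSE (a lie) because Eve and Paul are knights and Olivia is a knave.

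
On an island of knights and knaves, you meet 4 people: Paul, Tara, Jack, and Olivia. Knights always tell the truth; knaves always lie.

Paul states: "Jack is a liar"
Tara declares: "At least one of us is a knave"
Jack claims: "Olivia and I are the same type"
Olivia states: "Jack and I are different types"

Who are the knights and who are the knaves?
Paul is a knight.
Tara is a knight.
Jack is a knave.
Olivia is a knight.

Verification:
- Paul (knight) says "Jack is a liar" - this is TRUE because Jack is a knave.
- Tara (knight) says "At least one of us is a knave" - this is TRUE because Jack is a knave.
- Jack (knave) says "Olivia and I are the same type" - this is FALSE (a lie) because Jack is a knave and Olivia is a knight.
- Olivia (knight) says "Jack and I are different types" - this is TRUE because Olivia is a knight and Jack is a knave.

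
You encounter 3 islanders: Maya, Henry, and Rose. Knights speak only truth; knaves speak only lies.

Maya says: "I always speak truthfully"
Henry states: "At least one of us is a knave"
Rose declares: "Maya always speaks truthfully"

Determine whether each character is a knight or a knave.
Maya is a knave.
Henry is a knight.
Rose is a knave.

Verification:
- Maya (knave) says "I always speak truthfully" - this is FALSE (a lie) because Maya is a knave.
- Henry (knight) says "At least one of us is a knave" - this is TRUE because Maya and Rose are knaves.
- Rose (knave) says "Maya always speaks truthfully" - this is FALSE (a lie) because Maya is a knave.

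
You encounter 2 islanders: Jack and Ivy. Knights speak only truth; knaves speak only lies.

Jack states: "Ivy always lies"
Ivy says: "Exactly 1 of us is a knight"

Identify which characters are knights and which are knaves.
Jack is a knave.
Ivy is a knight.

Verification:
- Jack (knave) says "Ivy always lies" - this is FALSE (a lie) because Ivy is a knight.
- Ivy (knight) says "Exactly 1 of us is a knight" - this is TRUE because there are 1 knights.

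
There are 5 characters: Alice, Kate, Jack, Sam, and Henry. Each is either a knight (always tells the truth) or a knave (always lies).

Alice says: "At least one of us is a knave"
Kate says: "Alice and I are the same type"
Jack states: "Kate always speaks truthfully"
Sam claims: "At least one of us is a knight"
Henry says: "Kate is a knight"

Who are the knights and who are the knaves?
Alice is a knight.
Kate is a knave.
Jack is a knave.
Sam is a knight.
Henry is a knave.

Verification:
- Alice (knight) says "At least one of us is a knave" - this is TRUE because Kate, Jack, and Henry are knaves.
- Kate (knave) says "Alice and I are the same type" - this is FALSE (a lie) because Kate is a knave and Alice is a knight.
- Jack (knave) says "Kate always speaks truthfully" - this is FALSE (a lie) because Kate is a knave.
- Sam (knight) says "At least one of us is a knight" - this is TRUE because Alice and Sam are knights.
- Henry (knave) says "Kate is a knight" - this is FALSE (a lie) because Kate is a knave.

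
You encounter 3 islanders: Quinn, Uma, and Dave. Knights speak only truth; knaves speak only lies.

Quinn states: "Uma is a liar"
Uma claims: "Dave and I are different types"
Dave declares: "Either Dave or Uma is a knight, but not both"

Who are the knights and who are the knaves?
Quinn is a knight.
Uma is a knave.
Dave is a knave.

Verification:
- Quinn (knight) says "Uma is a liar" - this is TRUE because Uma is a knave.
- Uma (knave) says "Dave and I are different types" - this is FALSE (a lie) because Uma is a knave and Dave is a knave.
- Dave (knave) says "Either Dave or Uma is a knight, but not both" - this is FALSE (a lie) because Dave is a knave and Uma is a knave.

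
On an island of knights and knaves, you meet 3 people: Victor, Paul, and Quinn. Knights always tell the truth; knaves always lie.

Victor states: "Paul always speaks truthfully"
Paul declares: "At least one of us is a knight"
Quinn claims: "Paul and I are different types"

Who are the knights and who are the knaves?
Victor is a knave.
Paul is a knave.
Quinn is a knave.

Verification:
- Victor (knave) says "Paul always speaks truthfully" - this is FALSE (a lie) because Paul is a knave.
- Paul (knave) says "At least one of us is a knight" - this is FALSE (a lie) because no one is a knight.
- Quinn (knave) says "Paul and I are different types" - this is FALSE (a lie) because Quinn is a knave and Paul is a knave.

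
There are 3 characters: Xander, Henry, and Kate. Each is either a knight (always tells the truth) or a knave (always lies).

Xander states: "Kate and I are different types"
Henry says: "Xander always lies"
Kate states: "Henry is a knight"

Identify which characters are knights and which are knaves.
Xander is a knight.
Henry is a knave.
Kate is a knave.

Verification:
- Xander (knight) says "Kate and I are different types" - this is TRUE because Xander is a knight and Kate is a knave.
- Henry (knave) says "Xander always lies" - this is FALSE (a lie) because Xander is a knight.
- Kate (knave) says "Henry is a knight" - this is FALSE (a lie) because Henry is a knave.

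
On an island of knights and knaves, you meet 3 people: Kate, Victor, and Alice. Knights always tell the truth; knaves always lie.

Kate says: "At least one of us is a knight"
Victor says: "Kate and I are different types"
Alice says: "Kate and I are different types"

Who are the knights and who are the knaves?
Kate is a knave.
Victor is a knave.
Alice is a knave.

Verification:
- Kate (knave) says "At least one of us is a knight" - this is FALSE (a lie) because no one is a knight.
- Victor (knave) says "Kate and I are different types" - this is FALSE (a lie) because Victor is a knave and Kate is a knave.
- Alice (knave) says "Kate and I are different types" - this is FALSE (a lie) because Alice is a knave and Kate is a knave.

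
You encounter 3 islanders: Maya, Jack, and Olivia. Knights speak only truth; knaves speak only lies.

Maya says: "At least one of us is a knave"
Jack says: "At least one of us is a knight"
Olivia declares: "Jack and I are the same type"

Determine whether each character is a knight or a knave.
Maya is a knight.
Jack is a knight.
Olivia is a knave.

Verification:
- Maya (knight) says "At least one of us is a knave" - this is TRUE because Olivia is a knave.
- Jack (knight) says "At least one of us is a knight" - this is TRUE because Maya and Jack are knights.
- Olivia (knave) says "Jack and I are the same type" - this is FALSE (a lie) because Olivia is a knave and Jack is a knight.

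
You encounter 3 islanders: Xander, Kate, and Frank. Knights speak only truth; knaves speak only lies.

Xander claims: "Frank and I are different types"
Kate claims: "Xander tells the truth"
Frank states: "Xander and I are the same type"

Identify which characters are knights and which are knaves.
Xander is a knight.
Kate is a knight.
Frank is a knave.

Verification:
- Xander (knight) says "Frank and I are different types" - this is TRUE because Xander is a knight and Frank is a knave.
- Kate (knight) says "Xander tells the truth" - this is TRUE because Xander is a knight.
- Frank (knave) says "Xander and I are the same type" - this is FALSE (a lie) because Frank is a knave and Xander is a knight.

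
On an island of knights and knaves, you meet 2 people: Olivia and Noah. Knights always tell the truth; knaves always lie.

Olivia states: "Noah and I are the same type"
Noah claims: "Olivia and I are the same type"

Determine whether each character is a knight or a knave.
Olivia is a knight.
Noah is a knight.

Verification:
- Olivia (knight) says "Noah and I are the same type" - this is TRUE because Olivia is a knight and Noah is a knight.
- Noah (knight) says "Olivia and I are the same type" - this is TRUE because Noah is a knight and Olivia is a knight.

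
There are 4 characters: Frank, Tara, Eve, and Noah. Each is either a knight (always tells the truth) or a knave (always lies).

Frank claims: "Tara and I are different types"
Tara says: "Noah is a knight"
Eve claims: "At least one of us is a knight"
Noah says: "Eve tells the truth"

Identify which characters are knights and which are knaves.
Frank is a knave.
Tara is a knave.
Eve is a knave.
Noah is a knave.

Verification:
- Frank (knave) says "Tara and I are different types" - this is FALSE (a lie) because Frank is a knave and Tara is a knave.
- Tara (knave) says "Noah is a knight" - this is FALSE (a lie) because Noah is a knave.
- Eve (knave) says "At least one of us is a knight" - this is FALSE (a lie) because no one is a knight.
- Noah (knave) says "Eve tells the truth" - this is FALSE (a lie) because Eve is a knave.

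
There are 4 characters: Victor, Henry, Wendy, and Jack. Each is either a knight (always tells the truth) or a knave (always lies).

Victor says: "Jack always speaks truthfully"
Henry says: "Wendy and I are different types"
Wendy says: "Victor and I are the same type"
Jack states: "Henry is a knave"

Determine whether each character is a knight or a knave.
Victor is a knight.
Henry is a knave.
Wendy is a knave.
Jack is a knight.

Verification:
- Victor (knight) says "Jack always speaks truthfully" - this is TRUE because Jack is a knight.
- Henry (knave) says "Wendy and I are different types" - this is FALSE (a lie) because Henry is a knave and Wendy is a knave.
- Wendy (knave) says "Victor and I are the same type" - this is FALSE (a lie) because Wendy is a knave and Victor is a knight.
- Jack (knight) says "Henry is a knave" - this is TRUE because Henry is a knave.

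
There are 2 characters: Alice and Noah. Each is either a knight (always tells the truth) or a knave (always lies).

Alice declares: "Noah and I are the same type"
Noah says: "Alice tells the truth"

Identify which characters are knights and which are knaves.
Alice is a knight.
Noah is a knight.

Verification:
- Alice (knight) says "Noah and I are the same type" - this is TRUE because Alice is a knight and Noah is a knight.
- Noah (knight) says "Alice tells the truth" - this is TRUE because Alice is a knight.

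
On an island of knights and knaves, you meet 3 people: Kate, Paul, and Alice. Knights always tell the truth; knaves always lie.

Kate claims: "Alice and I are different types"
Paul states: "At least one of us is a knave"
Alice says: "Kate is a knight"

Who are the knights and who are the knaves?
Kate is a knave.
Paul is a knight.
Alice is a knave.

Verification:
- Kate (knave) says "Alice and I are different types" - this is FALSE (a lie) because Kate is a knave and Alice is a knave.
- Paul (knight) says "At least one of us is a knave" - this is TRUE because Kate and Alice are knaves.
- Alice (knave) says "Kate is a knight" - this is FALSE (a lie) because Kate is a knave.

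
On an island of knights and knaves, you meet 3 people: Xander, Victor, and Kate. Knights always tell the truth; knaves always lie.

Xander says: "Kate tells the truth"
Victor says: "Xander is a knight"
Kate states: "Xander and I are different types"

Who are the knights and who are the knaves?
Xander is a knave.
Victor is a knave.
Kate is a knave.

Verification:
- Xander (knave) says "Kate tells the truth" - this is FALSE (a lie) because Kate is a knave.
- Victor (knave) says "Xander is a knight" - this is FALSE (a lie) because Xander is a knave.
- Kate (knave) says "Xander and I are different types" - this is FALSE (a lie) because Kate is a knave and Xander is a knave.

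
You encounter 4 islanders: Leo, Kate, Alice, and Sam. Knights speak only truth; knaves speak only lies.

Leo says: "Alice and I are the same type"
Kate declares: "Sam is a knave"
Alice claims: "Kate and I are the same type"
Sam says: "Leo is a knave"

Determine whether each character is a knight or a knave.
Leo is a knight.
Kate is a knight.
Alice is a knight.
Sam is a knave.

Verification:
- Leo (knight) says "Alice and I are the same type" - this is TRUE because Leo is a knight and Alice is a knight.
- Kate (knight) says "Sam is a knave" - this is TRUE because Sam is a knave.
- Alice (knight) says "Kate and I are the same type" - this is TRUE because Alice is a knight and Kate is a knight.
- Sam (knave) says "Leo is a knave" - this is FALSE (a lie) because Leo is a knight.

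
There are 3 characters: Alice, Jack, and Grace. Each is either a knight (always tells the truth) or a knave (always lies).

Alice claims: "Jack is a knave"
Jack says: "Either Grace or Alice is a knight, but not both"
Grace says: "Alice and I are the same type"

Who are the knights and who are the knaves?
Alice is a knight.
Jack is a knave.
Grace is a knight.

Verification:
- Alice (knight) says "Jack is a knave" - this is TRUE because Jack is a knave.
- Jack (knave) says "Either Grace or Alice is a knight, but not both" - this is FALSE (a lie) because Grace is a knight and Alice is a knight.
- Grace (knight) says "Alice and I are the same type" - this is TRUE because Grace is a knight and Alice is a knight.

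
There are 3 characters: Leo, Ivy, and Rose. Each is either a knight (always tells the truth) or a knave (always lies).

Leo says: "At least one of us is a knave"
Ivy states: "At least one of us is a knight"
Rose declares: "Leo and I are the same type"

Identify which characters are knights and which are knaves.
Leo is a knight.
Ivy is a knight.
Rose is a knave.

Verification:
- Leo (knight) says "At least one of us is a knave" - this is TRUE because Rose is a knave.
- Ivy (knight) says "At least one of us is a knight" - this is TRUE because Leo and Ivy are knights.
- Rose (knave) says "Leo and I are the same type" - this is FALSE (a lie) because Rose is a knave and Leo is a knight.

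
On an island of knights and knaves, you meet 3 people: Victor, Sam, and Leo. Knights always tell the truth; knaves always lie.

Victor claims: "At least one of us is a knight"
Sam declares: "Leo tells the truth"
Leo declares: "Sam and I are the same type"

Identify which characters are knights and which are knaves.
Victor is a knight.
Sam is a knight.
Leo is a knight.

Verification:
- Victor (knight) says "At least one of us is a knight" - this is TRUE because Victor, Sam, and Leo are knights.
- Sam (knight) says "Leo tells the truth" - this is TRUE because Leo is a knight.
- Leo (knight) says "Sam and I are the same type" - this is TRUE because Leo is a knight and Sam is a knight.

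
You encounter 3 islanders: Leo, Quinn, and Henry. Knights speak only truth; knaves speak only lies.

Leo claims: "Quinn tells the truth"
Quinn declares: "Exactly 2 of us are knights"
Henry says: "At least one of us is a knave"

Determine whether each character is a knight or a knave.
Leo is a knave.
Quinn is a knave.
Henry is a knight.

Verification:
- Leo (knave) says "Quinn tells the truth" - this is FALSE (a lie) because Quinn is a knave.
- Quinn (knave) says "Exactly 2 of us are knights" - this is FALSE (a lie) because there are 1 knights.
- Henry (knight) says "At least one of us is a knave" - this is TRUE because Leo and Quinn are knaves.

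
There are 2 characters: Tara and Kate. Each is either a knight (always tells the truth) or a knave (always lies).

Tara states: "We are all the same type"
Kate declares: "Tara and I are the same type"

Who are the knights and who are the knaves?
Tara is a knight.
Kate is a knight.

Verification:
- Tara (knight) says "We are all the same type" - this is TRUE because Tara and Kate are knights.
- Kate (knight) says "Tara and I are the same type" - this is TRUE because Kate is a knight and Tara is a knight.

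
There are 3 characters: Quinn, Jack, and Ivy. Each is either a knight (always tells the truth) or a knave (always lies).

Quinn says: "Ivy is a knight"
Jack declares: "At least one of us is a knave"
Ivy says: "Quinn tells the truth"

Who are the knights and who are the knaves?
Quinn is a knave.
Jack is a knight.
Ivy is a knave.

Verification:
- Quinn (knave) says "Ivy is a knight" - this is FALSE (a lie) because Ivy is a knave.
- Jack (knight) says "At least one of us is a knave" - this is TRUE because Quinn and Ivy are knaves.
- Ivy (knave) says "Quinn tells the truth" - this is FALSE (a lie) because Quinn is a knave.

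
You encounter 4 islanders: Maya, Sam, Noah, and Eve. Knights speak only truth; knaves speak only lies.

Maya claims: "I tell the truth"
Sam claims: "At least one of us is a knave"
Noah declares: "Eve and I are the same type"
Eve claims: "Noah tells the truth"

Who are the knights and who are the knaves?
Maya is a knave.
Sam is a knight.
Noah is a knight.
Eve is a knight.

Verification:
- Maya (knave) says "I tell the truth" - this is FALSE (a lie) because Maya is a knave.
- Sam (knight) says "At least one of us is a knave" - this is TRUE because Maya is a knave.
- Noah (knight) says "Eve and I are the same type" - this is TRUE because Noah is a knight and Eve is a knight.
- Eve (knight) says "Noah tells the truth" - this is TRUE because Noah is a knight.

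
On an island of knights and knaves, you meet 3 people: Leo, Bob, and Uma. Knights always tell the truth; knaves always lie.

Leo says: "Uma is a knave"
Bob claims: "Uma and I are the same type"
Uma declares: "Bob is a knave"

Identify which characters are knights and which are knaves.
Leo is a knave.
Bob is a knave.
Uma is a knight.

Verification:
- Leo (knave) says "Uma is a knave" - this is FALSE (a lie) because Uma is a knight.
- Bob (knave) says "Uma and I are the same type" - this is FALSE (a lie) because Bob is a knave and Uma is a knight.
- Uma (knight) says "Bob is a knave" - this is TRUE because Bob is a knave.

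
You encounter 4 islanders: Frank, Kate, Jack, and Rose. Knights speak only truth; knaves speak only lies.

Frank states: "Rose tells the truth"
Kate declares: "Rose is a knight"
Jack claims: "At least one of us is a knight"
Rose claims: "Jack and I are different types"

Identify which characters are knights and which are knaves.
Frank is a knave.
Kate is a knave.
Jack is a knave.
Rose is a knave.

Verification:
- Frank (knave) says "Rose tells the truth" - this is FALSE (a lie) because Rose is a knave.
- Kate (knave) says "Rose is a knight" - this is FALSE (a lie) because Rose is a knave.
- Jack (knave) says "At least one of us is a knight" - this is FALSE (a lie) because no one is a knight.
- Rose (knave) says "Jack and I are different types" - this is FALSE (a lie) because Rose is a knave and Jack is a knave.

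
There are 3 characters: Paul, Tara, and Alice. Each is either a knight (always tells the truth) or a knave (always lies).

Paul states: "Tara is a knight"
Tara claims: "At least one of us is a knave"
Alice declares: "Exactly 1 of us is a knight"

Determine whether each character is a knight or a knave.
Paul is a knight.
Tara is a knight.
Alice is a knave.

Verification:
- Paul (knight) says "Tara is a knight" - this is TRUE because Tara is a knight.
- Tara (knight) says "At least one of us is a knave" - this is TRUE because Alice is a knave.
- Alice (knave) says "Exactly 1 of us is a knight" - this is FALSE (a lie) because there are 2 knights.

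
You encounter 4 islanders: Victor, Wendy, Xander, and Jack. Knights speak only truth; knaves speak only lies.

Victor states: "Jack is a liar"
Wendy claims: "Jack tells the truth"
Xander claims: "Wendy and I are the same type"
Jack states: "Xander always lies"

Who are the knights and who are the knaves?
Victor is a knave.
Wendy is a knight.
Xander is a knave.
Jack is a knight.

Verification:
- Victor (knave) says "Jack is a liar" - this is FALSE (a lie) because Jack is a knight.
- Wendy (knight) says "Jack tells the truth" - this is TRUE because Jack is a knight.
- Xander (knave) says "Wendy and I are the same type" - this is FALSE (a lie) because Xander is a knave and Wendy is a knight.
- Jack (knight) says "Xander always lies" - this is TRUE because Xander is a knave.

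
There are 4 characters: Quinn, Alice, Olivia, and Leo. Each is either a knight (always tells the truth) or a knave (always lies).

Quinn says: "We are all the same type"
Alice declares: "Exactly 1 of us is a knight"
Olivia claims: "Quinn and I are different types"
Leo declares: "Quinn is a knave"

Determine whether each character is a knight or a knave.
Quinn is a knave.
Alice is a knave.
Olivia is a knight.
Leo is a knight.

Verification:
- Quinn (knave) says "We are all the same type" - this is FALSE (a lie) because Olivia and Leo are knights and Quinn and Alice are knaves.
- Alice (knave) says "Exactly 1 of us is a knight" - this is FALSE (a lie) because there are 2 knights.
- Olivia (knight) says "Quinn and I are different types" - this is TRUE because Olivia is a knight and Quinn is a knave.
- Leo (knight) says "Quinn is a knave" - this is TRUE because Quinn is a knave.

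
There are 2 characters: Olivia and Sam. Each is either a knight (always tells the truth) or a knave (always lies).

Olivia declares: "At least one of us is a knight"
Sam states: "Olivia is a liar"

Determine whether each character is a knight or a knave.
Olivia is a knight.
Sam is a knave.

Verification:
- Olivia (knight) says "At least one of us is a knight" - this is TRUE because Olivia is a knight.
- Sam (knave) says "Olivia is a liar" - this is FALSE (a lie) because Olivia is a knight.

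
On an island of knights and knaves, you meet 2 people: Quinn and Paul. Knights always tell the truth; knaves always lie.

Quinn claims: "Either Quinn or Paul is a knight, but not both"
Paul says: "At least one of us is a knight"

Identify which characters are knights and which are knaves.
Quinn is a knave.
Paul is a knave.

Verification:
- Quinn (knave) says "Either Quinn or Paul is a knight, but not both" - this is FALSE (a lie) because Quinn is a knave and Paul is a knave.
- Paul (knave) says "At least one of us is a knight" - this is FALSE (a lie) because no one is a knight.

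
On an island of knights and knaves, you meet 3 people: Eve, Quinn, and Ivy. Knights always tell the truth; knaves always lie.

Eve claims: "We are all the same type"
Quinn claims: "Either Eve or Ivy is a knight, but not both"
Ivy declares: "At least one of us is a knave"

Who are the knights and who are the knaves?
Eve is a knave.
Quinn is a knight.
Ivy is a knight.

Verification:
- Eve (knave) says "We are all the same type" - this is FALSE (a lie) because Quinn and Ivy are knights and Eve is a knave.
- Quinn (knight) says "Either Eve or Ivy is a knight, but not both" - this is TRUE because Eve is a knave and Ivy is a knight.
- Ivy (knight) says "At least one of us is a knave" - this is TRUE because Eve is a knave.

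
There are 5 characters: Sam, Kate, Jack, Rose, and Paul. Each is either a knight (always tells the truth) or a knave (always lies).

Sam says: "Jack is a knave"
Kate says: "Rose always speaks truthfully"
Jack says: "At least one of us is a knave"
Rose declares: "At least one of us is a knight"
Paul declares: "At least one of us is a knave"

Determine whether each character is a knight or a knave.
Sam is a knave.
Kate is a knight.
Jack is a knight.
Rose is a knight.
Paul is a knight.

Verification:
- Sam (knave) says "Jack is a knave" - this is FALSE (a lie) because Jack is a knight.
- Kate (knight) says "Rose always speaks truthfully" - this is TRUE because Rose is a knight.
- Jack (knight) says "At least one of us is a knave" - this is TRUE because Sam is a knave.
- Rose (knight) says "At least one of us is a knight" - this is TRUE because Kate, Jack, Rose, and Paul are knights.
- Paul (knight) says "At least one of us is a knave" - this is TRUE because Sam is a knave.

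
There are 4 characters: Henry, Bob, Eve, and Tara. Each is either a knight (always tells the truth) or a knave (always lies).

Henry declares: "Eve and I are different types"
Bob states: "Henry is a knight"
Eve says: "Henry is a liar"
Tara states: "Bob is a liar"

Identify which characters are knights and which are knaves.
Henry is a knight.
Bob is a knight.
Eve is a knave.
Tara is a knave.

Verification:
- Henry (knight) says "Eve and I are different types" - this is TRUE because Henry is a knight and Eve is a knave.
- Bob (knight) says "Henry is a knight" - this is TRUE because Henry is a knight.
- Eve (knave) says "Henry is a liar" - this is FALSE (a lie) because Henry is a knight.
- Tara (knave) says "Bob is a liar" - this is FALSE (a lie) because Bob is a knight.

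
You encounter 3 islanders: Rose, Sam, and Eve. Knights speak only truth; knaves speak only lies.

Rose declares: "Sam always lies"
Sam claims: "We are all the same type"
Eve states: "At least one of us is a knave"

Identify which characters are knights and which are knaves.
Rose is a knight.
Sam is a knave.
Eve is a knight.

Verification:
- Rose (knight) says "Sam always lies" - this is TRUE because Sam is a knave.
- Sam (knave) says "We are all the same type" - this is FALSE (a lie) because Rose and Eve are knights and Sam is a knave.
- Eve (knight) says "At least one of us is a knave" - this is TRUE because Sam is a knave.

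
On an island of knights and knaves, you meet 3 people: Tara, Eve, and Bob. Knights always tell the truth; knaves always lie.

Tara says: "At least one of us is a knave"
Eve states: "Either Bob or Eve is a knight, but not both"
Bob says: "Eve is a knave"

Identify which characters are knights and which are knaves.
Tara is a knight.
Eve is a knight.
Bob is a knave.

Verification:
- Tara (knight) says "At least one of us is a knave" - this is TRUE because Bob is a knave.
- Eve (knight) says "Either Bob or Eve is a knight, but not both" - this is TRUE because Bob is a knave and Eve is a knight.
- Bob (knave) says "Eve is a knave" - this is FALSE (a lie) because Eve is a knight.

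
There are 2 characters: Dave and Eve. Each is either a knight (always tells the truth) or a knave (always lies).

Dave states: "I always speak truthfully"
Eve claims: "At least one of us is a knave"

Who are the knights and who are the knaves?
Dave is a knave.
Eve is a knight.

Verification:
- Dave (knave) says "I always speak truthfully" - this is FALSE (a lie) because Dave is a knave.
- Eve (knight) says "At least one of us is a knave" - this is TRUE because Dave is a knave.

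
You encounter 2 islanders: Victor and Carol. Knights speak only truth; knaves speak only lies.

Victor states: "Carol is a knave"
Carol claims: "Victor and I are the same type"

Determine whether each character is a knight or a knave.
Victor is a knight.
Carol is a knave.

Verification:
- Victor (knight) says "Carol is a knave" - this is TRUE because Carol is a knave.
- Carol (knave) says "Victor and I are the same type" - this is FALSE (a lie) because Carol is a knave and Victor is a knight.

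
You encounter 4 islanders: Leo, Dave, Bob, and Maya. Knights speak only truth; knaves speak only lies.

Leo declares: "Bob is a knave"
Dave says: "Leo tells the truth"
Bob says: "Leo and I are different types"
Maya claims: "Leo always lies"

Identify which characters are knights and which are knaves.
Leo is a knave.
Dave is a knave.
Bob is a knight.
Maya is a knight.

Verification:
- Leo (knave) says "Bob is a knave" - this is FALSE (a lie) because Bob is a knight.
- Dave (knave) says "Leo tells the truth" - this is FALSE (a lie) because Leo is a knave.
- Bob (knight) says "Leo and I are different types" - this is TRUE because Bob is a knight and Leo is a knave.
- Maya (knight) says "Leo always lies" - this is TRUE because Leo is a knave.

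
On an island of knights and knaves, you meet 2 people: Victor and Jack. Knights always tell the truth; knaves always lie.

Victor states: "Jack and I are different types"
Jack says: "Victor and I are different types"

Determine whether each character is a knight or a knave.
Victor is a knave.
Jack is a knave.

Verification:
- Victor (knave) says "Jack and I are different types" - this is FALSE (a lie) because Victor is a knave and Jack is a knave.
- Jack (knave) says "Victor and I are different types" - this is FALSE (a lie) because Jack is a knave and Victor is a knave.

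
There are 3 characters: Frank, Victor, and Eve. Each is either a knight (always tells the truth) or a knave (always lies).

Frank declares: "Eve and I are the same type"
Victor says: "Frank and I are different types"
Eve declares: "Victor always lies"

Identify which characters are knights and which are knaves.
Frank is a knave.
Victor is a knave.
Eve is a knight.

Verification:
- Frank (knave) says "Eve and I are the same type" - this is FALSE (a lie) because Frank is a knave and Eve is a knight.
- Victor (knave) says "Frank and I are different types" - this is FALSE (a lie) because Victor is a knave and Frank is a knave.
- Eve (knight) says "Victor always lies" - this is TRUE because Victor is a knave.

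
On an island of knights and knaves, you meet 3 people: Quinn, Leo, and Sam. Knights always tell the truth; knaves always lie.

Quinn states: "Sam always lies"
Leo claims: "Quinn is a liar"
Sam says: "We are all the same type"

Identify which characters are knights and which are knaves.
Quinn is a knight.
Leo is a knave.
Sam is a knave.

Verification:
- Quinn (knight) says "Sam always lies" - this is TRUE because Sam is a knave.
- Leo (knave) says "Quinn is a liar" - this is FALSE (a lie) because Quinn is a knight.
- Sam (knave) says "We are all the same type" - this is FALSE (a lie) because Quinn is a knight and Leo and Sam are knaves.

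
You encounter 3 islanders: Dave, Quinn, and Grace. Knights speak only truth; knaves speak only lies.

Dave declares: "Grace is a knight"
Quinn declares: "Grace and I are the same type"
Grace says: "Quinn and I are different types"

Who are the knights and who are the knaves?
Dave is a knight.
Quinn is a knave.
Grace is a knight.

Verification:
- Dave (knight) says "Grace is a knight" - this is TRUE because Grace is a knight.
- Quinn (knave) says "Grace and I are the same type" - this is FALSE (a lie) because Quinn is a knave and Grace is a knight.
- Grace (knight) says "Quinn and I are different types" - this is TRUE because Grace is a knight and Quinn is a knave.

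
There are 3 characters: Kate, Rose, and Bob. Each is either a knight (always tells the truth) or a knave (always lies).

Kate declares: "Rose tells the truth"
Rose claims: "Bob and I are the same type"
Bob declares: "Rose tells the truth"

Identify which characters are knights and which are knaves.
Kate is a knight.
Rose is a knight.
Bob is a knight.

Verification:
- Kate (knight) says "Rose tells the truth" - this is TRUE because Rose is a knight.
- Rose (knight) says "Bob and I are the same type" - this is TRUE because Rose is a knight and Bob is a knight.
- Bob (knight) says "Rose tells the truth" - this is TRUE because Rose is a knight.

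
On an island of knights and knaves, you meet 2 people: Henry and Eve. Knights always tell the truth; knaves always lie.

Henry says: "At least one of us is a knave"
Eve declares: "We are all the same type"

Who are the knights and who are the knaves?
Henry is a knight.
Eve is a knave.

Verification:
- Henry (knight) says "At least one of us is a knave" - this is TRUE because Eve is a knave.
- Eve (knave) says "We are all the same type" - this is FALSE (a lie) because Henry is a knight and Eve is a knave.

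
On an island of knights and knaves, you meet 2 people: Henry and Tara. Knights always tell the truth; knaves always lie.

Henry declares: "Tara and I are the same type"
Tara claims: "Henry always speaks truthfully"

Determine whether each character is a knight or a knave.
Henry is a knight.
Tara is a knight.

Verification:
- Henry (knight) says "Tara and I are the same type" - this is TRUE because Henry is a knight and Tara is a knight.
- Tara (knight) says "Henry always speaks truthfully" - this is TRUE because Henry is a knight.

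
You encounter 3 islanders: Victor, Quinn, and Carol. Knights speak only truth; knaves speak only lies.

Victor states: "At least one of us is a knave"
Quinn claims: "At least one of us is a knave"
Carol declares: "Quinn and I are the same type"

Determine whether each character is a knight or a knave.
Victor is a knight.
Quinn is a knight.
Carol is a knave.

Verification:
- Victor (knight) says "At least one of us is a knave" - this is TRUE because Carol is a knave.
- Quinn (knight) says "At least one of us is a knave" - this is TRUE because Carol is a knave.
- Carol (knave) says "Quinn and I are the same type" - this is FALSE (a lie) because Carol is a knave and Quinn is a knight.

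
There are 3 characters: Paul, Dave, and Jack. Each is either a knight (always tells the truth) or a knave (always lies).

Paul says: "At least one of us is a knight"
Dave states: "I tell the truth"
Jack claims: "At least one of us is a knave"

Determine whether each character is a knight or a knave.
Paul is a knight.
Dave is a knave.
Jack is a knight.

Verification:
- Paul (knight) says "At least one of us is a knight" - this is TRUE because Paul and Jack are knights.
- Dave (knave) says "I tell the truth" - this is FALSE (a lie) because Dave is a knave.
- Jack (knight) says "At least one of us is a knave" - this is TRUE because Dave is a knave.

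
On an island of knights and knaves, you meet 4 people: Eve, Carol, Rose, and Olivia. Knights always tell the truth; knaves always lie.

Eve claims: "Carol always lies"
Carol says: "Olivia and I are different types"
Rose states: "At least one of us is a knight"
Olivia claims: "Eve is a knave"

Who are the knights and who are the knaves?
Eve is a knight.
Carol is a knave.
Rose is a knight.
Olivia is a knave.

Verification:
- Eve (knight) says "Carol always lies" - this is TRUE because Carol is a knave.
- Carol (knave) says "Olivia and I are different types" - this is FALSE (a lie) because Carol is a knave and Olivia is a knave.
- Rose (knight) says "At least one of us is a knight" - this is TRUE because Eve and Rose are knights.
- Olivia (knave) says "Eve is a knave" - this is FALSE (a lie) because Eve is a knight.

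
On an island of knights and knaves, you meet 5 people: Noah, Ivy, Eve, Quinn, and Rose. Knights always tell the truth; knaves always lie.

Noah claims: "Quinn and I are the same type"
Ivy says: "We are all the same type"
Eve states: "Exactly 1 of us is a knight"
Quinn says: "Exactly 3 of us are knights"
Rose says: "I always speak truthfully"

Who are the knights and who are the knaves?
Noah is a knight.
Ivy is a knave.
Eve is a knave.
Quinn is a knight.
Rose is a knight.

Verification:
- Noah (knight) says "Quinn and I are the same type" - this is TRUE because Noah is a knight and Quinn is a knight.
- Ivy (knave) says "We are all the same type" - this is FALSE (a lie) because Noah, Quinn, and Rose are knights and Ivy and Eve are knaves.
- Eve (knave) says "Exactly 1 of us is a knight" - this is FALSE (a lie) because there are 3 knights.
- Quinn (knight) says "Exactly 3 of us are knights" - this is TRUE because there are 3 knights.
- Rose (knight) says "I always speak truthfully" - this is TRUE because Rose is a knight.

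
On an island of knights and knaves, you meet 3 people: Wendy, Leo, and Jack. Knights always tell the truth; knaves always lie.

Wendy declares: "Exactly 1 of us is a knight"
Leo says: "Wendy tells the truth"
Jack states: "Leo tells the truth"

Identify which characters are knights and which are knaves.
Wendy is a knave.
Leo is a knave.
Jack is a knave.

Verification:
- Wendy (knave) says "Exactly 1 of us is a knight" - this is FALSE (a lie) because there are 0 knights.
- Leo (knave) says "Wendy tells the truth" - this is FALSE (a lie) because Wendy is a knave.
- Jack (knave) says "Leo tells the truth" - this is FALSE (a lie) because Leo is a knave.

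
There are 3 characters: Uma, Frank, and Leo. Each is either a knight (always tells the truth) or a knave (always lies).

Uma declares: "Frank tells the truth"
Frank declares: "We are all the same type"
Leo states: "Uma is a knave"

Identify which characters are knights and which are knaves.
Uma is a knave.
Frank is a knave.
Leo is a knight.

Verification:
- Uma (knave) says "Frank tells the truth" - this is FALSE (a lie) because Frank is a knave.
- Frank (knave) says "We are all the same type" - this is FALSE (a lie) because Leo is a knight and Uma and Frank are knaves.
- Leo (knight) says "Uma is a knave" - this is TRUE because Uma is a knave.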